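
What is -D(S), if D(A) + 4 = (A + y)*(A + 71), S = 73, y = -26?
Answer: -6764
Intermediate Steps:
D(A) = -4 + (-26 + A)*(71 + A) (D(A) = -4 + (A - 26)*(A + 71) = -4 + (-26 + A)*(71 + A))
-D(S) = -(-1850 + 73² + 45*73) = -(-1850 + 5329 + 3285) = -1*6764 = -6764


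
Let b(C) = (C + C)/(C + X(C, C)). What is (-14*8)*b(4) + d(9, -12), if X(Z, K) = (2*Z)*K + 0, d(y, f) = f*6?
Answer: -872/9 ≈ -96.889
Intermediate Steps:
d(y, f) = 6*f
X(Z, K) = 2*K*Z (X(Z, K) = 2*K*Z + 0 = 2*K*Z)
b(C) = 2*C/(C + 2*C**2) (b(C) = (C + C)/(C + 2*C*C) = (2*C)/(C + 2*C**2) = 2*C/(C + 2*C**2))
(-14*8)*b(4) + d(9, -12) = (-14*8)*(2/(1 + 2*4)) + 6*(-12) = -224/(1 + 8) - 72 = -224/9 - 72 = -872/9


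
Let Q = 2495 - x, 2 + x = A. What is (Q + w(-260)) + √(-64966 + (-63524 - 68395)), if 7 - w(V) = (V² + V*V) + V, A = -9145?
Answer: -123291 + 13*I*√1165 ≈ -1.2329e+5 + 443.72*I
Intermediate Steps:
x = -9147 (x = -2 - 9145 = -9147)
Q = 11642 (Q = 2495 - 1*(-9147) = 2495 + 9147 = 11642)
w(V) = 7 - V - 2*V² (w(V) = 7 - ((V² + V*V) + V) = 7 - ((V² + V²) + V) = 7 - (2*V² + V) = 7 - (V + 2*V²) = 7 + (-V - 2*V²) = 7 - V - 2*V²)
(Q + w(-260)) + √(-64966 + (-63524 - 68395)) = (11642 + (7 - 1*(-260) - 2*(-260)²)) + √(-64966 + (-63524 - 68395)) = (11642 + (7 + 260 - 2*67600)) + √(-64966 - 131919) = (11642 + (7 + 260 - 135200)) + √(-196885) = (11642 - 134933) + 13*I*√1165 = -123291 + 13*I*√1165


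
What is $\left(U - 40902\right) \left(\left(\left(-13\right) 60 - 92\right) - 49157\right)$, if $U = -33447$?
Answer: $3719606121$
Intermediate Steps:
$\left(U - 40902\right) \left(\left(\left(-13\right) 60 - 92\right) - 49157\right) = \left(-33447 - 40902\right) \left(\left(\left(-13\right) 60 - 92\right) - 49157\right) = - 74349 \left(\left(-780 - 92\right) - 49157\right) = - 74349 \left(-872 - 49157\right) = \left(-74349\right) \left(-50029\right) = 3719606121$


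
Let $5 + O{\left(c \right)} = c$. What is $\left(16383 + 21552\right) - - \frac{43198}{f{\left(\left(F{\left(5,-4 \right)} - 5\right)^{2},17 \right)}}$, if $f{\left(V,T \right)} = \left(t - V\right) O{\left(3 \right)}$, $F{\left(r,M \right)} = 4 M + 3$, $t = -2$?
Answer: $\frac{12388409}{326} \approx 38001.0$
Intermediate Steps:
$F{\left(r,M \right)} = 3 + 4 M$
$O{\left(c \right)} = -5 + c$
$f{\left(V,T \right)} = 4 + 2 V$ ($f{\left(V,T \right)} = \left(-2 - V\right) \left(-5 + 3\right) = \left(-2 - V\right) \left(-2\right) = 4 + 2 V$)
$\left(16383 + 21552\right) - - \frac{43198}{f{\left(\left(F{\left(5,-4 \right)} - 5\right)^{2},17 \right)}} = \left(16383 + 21552\right) - - \frac{43198}{4 + 2 \left(\left(3 + 4 \left(-4\right)\right) - 5\right)^{2}} = 37935 - - \frac{43198}{4 + 2 \left(\left(3 - 16\right) - 5\right)^{2}} = 37935 - - \frac{43198}{4 + 2 \left(-13 - 5\right)^{2}} = 37935 - - \frac{43198}{4 + 2 \left(-18\right)^{2}} = 37935 - - \frac{43198}{4 + 2 \cdot 324} = 37935 - - \frac{43198}{4 + 648} = 37935 - - \frac{43198}{652} = 37935 - \left(-43198\right) \frac{1}{652} = 37935 - - \frac{21599}{326} = 37935 + \frac{21599}{326} = \frac{12388409}{326}$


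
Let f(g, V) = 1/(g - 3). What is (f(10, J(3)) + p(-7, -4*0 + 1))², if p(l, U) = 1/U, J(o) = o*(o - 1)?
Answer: 64/49 ≈ 1.3061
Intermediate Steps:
J(o) = o*(-1 + o)
f(g, V) = 1/(-3 + g)
(f(10, J(3)) + p(-7, -4*0 + 1))² = (1/(-3 + 10) + 1/(-4*0 + 1))² = (1/7 + 1/(0 + 1))² = (⅐ + 1/1)² = (⅐ + 1)² = (8/7)² = 64/49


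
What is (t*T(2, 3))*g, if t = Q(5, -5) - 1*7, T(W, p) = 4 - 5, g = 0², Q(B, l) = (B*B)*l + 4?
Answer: 0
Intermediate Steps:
Q(B, l) = 4 + l*B² (Q(B, l) = B²*l + 4 = l*B² + 4 = 4 + l*B²)
g = 0
T(W, p) = -1
t = -128 (t = (4 - 5*5²) - 1*7 = (4 - 5*25) - 7 = (4 - 125) - 7 = -121 - 7 = -128)
(t*T(2, 3))*g = -128*(-1)*0 = 128*0 = 0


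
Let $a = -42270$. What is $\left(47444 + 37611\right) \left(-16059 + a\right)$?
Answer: $-4961173095$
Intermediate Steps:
$\left(47444 + 37611\right) \left(-16059 + a\right) = \left(47444 + 37611\right) \left(-16059 - 42270\right) = 85055 \left(-58329\right) = -4961173095$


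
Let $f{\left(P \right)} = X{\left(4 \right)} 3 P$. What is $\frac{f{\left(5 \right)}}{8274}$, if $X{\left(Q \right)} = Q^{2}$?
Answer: $\frac{40}{1379} \approx 0.029007$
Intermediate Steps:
$f{\left(P \right)} = 48 P$ ($f{\left(P \right)} = 4^{2} \cdot 3 P = 16 \cdot 3 P = 48 P$)
$\frac{f{\left(5 \right)}}{8274} = \frac{48 \cdot 5}{8274} = 240 \cdot \frac{1}{8274} = \frac{40}{1379}$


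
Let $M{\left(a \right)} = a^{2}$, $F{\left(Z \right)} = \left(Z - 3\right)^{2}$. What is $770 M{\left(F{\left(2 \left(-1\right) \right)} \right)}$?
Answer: $481250$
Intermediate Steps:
$F{\left(Z \right)} = \left(-3 + Z\right)^{2}$
$770 M{\left(F{\left(2 \left(-1\right) \right)} \right)} = 770 \left(\left(-3 + 2 \left(-1\right)\right)^{2}\right)^{2} = 770 \left(\left(-3 - 2\right)^{2}\right)^{2} = 770 \left(\left(-5\right)^{2}\right)^{2} = 770 \cdot 25^{2} = 770 \cdot 625 = 481250$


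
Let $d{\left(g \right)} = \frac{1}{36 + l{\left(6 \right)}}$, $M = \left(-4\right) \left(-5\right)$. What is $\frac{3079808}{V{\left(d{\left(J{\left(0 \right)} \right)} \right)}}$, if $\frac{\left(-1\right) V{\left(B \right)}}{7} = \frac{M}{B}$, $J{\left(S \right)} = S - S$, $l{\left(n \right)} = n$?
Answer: $- \frac{384976}{735} \approx -523.78$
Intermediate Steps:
$J{\left(S \right)} = 0$
$M = 20$
$d{\left(g \right)} = \frac{1}{42}$ ($d{\left(g \right)} = \frac{1}{36 + 6} = \frac{1}{42}$)
$V{\left(B \right)} = - \frac{140}{B}$ ($V{\left(B \right)} = - 7 \frac{20}{B} = - \frac{140}{B}$)
$\frac{3079808}{V{\left(d{\left(J{\left(0 \right)} \right)} \right)}} = \frac{3079808}{\left(-140\right) \frac{1}{\frac{1}{42}}} = \frac{3079808}{\left(-140\right) 42} = \frac{3079808}{-5880} = 3079808 \left(- \frac{1}{5880}\right) = - \frac{384976}{735}$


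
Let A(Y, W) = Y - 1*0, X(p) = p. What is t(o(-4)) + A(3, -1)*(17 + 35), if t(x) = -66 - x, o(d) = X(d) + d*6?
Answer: 118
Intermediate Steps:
A(Y, W) = Y (A(Y, W) = Y + 0 = Y)
o(d) = 7*d (o(d) = d + d*6 = d + 6*d = 7*d)
t(o(-4)) + A(3, -1)*(17 + 35) = (-66 - 7*(-4)) + 3*(17 + 35) = (-66 - 1*(-28)) + 3*52 = (-66 + 28) + 156 = -38 + 156 = 118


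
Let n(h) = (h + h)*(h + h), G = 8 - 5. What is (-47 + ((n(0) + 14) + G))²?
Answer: 900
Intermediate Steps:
G = 3
n(h) = 4*h² (n(h) = (2*h)*(2*h) = 4*h²)
(-47 + ((n(0) + 14) + G))² = (-47 + ((4*0² + 14) + 3))² = (-47 + ((4*0 + 14) + 3))² = (-47 + ((0 + 14) + 3))² = (-47 + (14 + 3))² = (-47 + 17)² = (-30)² = 900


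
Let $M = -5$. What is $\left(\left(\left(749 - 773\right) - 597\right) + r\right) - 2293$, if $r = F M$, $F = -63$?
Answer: $-2599$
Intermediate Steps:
$r = 315$ ($r = \left(-63\right) \left(-5\right) = 315$)
$\left(\left(\left(749 - 773\right) - 597\right) + r\right) - 2293 = \left(\left(\left(749 - 773\right) - 597\right) + 315\right) - 2293 = \left(\left(-24 - 597\right) + 315\right) - 2293 = \left(-621 + 315\right) - 2293 = -306 - 2293 = -2599$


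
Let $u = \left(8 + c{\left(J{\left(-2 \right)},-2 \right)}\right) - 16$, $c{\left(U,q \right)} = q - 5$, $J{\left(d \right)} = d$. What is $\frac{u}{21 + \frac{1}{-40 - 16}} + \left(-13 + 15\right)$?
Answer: $\frac{302}{235} \approx 1.2851$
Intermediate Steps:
$c{\left(U,q \right)} = -5 + q$
$u = -15$ ($u = \left(8 - 7\right) - 16 = 1 - 16 = -15$)
$\frac{u}{21 + \frac{1}{-40 - 16}} + \left(-13 + 15\right) = \frac{1}{21 + \frac{1}{-40 - 16}} \left(-15\right) + \left(-13 + 15\right) = \frac{1}{21 + \frac{1}{-56}} \left(-15\right) + 2 = \frac{1}{21 - \frac{1}{56}} \left(-15\right) + 2 = \frac{1}{\frac{1175}{56}} \left(-15\right) + 2 = \frac{56}{1175} \left(-15\right) + 2 = - \frac{168}{235} + 2 = \frac{302}{235}$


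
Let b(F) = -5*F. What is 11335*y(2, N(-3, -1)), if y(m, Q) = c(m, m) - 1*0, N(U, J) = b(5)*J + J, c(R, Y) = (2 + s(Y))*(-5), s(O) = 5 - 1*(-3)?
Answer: -566750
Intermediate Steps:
s(O) = 8 (s(O) = 5 + 3 = 8)
c(R, Y) = -50 (c(R, Y) = (2 + 8)*(-5) = 10*(-5) = -50)
N(U, J) = -24*J (N(U, J) = (-5*5)*J + J = -25*J + J = -24*J)
y(m, Q) = -50 (y(m, Q) = -50 - 1*0 = -50 + 0 = -50)
11335*y(2, N(-3, -1)) = 11335*(-50) = -566750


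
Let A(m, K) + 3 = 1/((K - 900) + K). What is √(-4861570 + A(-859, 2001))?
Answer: 17*I*√161868579510/3102 ≈ 2204.9*I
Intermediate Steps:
A(m, K) = -3 + 1/(-900 + 2*K) (A(m, K) = -3 + 1/((K - 900) + K) = -3 + 1/((-900 + K) + K) = -3 + 1/(-900 + 2*K))
√(-4861570 + A(-859, 2001)) = √(-4861570 + (2701 - 6*2001)/(2*(-450 + 2001))) = √(-4861570 + (½)*(2701 - 12006)/1551) = √(-4861570 + (½)*(1/1551)*(-9305)) = √(-4861570 - 9305/3102) = √(-15080599445/3102) = 17*I*√161868579510/3102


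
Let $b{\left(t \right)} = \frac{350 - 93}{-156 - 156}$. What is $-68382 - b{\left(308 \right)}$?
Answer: $- \frac{21334927}{312} \approx -68381.0$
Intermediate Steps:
$b{\left(t \right)} = - \frac{257}{312}$ ($b{\left(t \right)} = \frac{257}{-312} = 257 \left(- \frac{1}{312}\right) = - \frac{257}{312}$)
$-68382 - b{\left(308 \right)} = -68382 - - \frac{257}{312} = -68382 + \frac{257}{312} = - \frac{21334927}{312}$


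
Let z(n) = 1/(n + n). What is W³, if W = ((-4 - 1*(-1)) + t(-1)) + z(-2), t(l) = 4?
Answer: 27/64 ≈ 0.42188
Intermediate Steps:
z(n) = 1/(2*n)
W = ¾ (W = ((-4 - 1*(-1)) + 4) + (½)/(-2) = ((-4 + 1) + 4) + (½)*(-½) = (-3 + 4) - ¼ = 1 - ¼ = ¾ ≈ 0.75000)
W³ = (¾)³ = 27/64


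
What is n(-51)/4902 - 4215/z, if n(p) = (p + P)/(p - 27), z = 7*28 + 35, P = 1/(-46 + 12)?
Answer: -18265012525/1001008008 ≈ -18.247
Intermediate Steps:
P = -1/34 (P = 1/(-34) = -1/34 ≈ -0.029412)
z = 231 (z = 196 + 35 = 231)
n(p) = (-1/34 + p)/(-27 + p) (n(p) = (p - 1/34)/(p - 27) = (-1/34 + p)/(-27 + p))
n(-51)/4902 - 4215/z = ((-1/34 - 51)/(-27 - 51))/4902 - 4215/231 = (-1735/34/(-78))*(1/4902) - 4215*1/231 = -1/78*(-1735/34)*(1/4902) - 1405/77 = (1735/2652)*(1/4902) - 1405/77 = 1735/13000104 - 1405/77 = -18265012525/1001008008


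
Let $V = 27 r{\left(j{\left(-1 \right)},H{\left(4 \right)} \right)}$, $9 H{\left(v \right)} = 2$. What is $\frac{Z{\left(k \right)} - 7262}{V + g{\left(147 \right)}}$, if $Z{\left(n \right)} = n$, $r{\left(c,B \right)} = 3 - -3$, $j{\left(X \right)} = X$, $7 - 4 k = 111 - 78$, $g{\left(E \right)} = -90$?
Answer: $- \frac{14537}{144} \approx -100.95$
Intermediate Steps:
$k = - \frac{13}{2}$ ($k = \frac{7}{4} - \frac{111 - 78}{4} = \frac{7}{4} - \frac{33}{4} = - \frac{13}{2} \approx -6.5$)
$H{\left(v \right)} = \frac{2}{9}$ ($H{\left(v \right)} = \frac{1}{9} \cdot 2 = \frac{2}{9}$)
$r{\left(c,B \right)} = 6$ ($r{\left(c,B \right)} = 3 + 3 = 6$)
$V = 162$ ($V = 27 \cdot 6 = 162$)
$\frac{Z{\left(k \right)} - 7262}{V + g{\left(147 \right)}} = \frac{- \frac{13}{2} - 7262}{162 - 90} = - \frac{14537}{2 \cdot 72} = \left(- \frac{14537}{2}\right) \frac{1}{72} = - \frac{14537}{144}$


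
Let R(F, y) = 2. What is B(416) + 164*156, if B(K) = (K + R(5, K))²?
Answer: 200308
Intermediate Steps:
B(K) = (2 + K)² (B(K) = (K + 2)² = (2 + K)²)
B(416) + 164*156 = (2 + 416)² + 164*156 = 418² + 25584 = 174724 + 25584 = 200308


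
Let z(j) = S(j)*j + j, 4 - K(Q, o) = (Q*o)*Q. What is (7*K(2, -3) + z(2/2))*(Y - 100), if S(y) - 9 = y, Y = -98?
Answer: -24354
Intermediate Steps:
K(Q, o) = 4 - o*Q² (K(Q, o) = 4 - Q*o*Q = 4 - o*Q²)
S(y) = 9 + y
z(j) = j + j*(9 + j) (z(j) = (9 + j)*j + j = j*(9 + j) + j = j + j*(9 + j))
(7*K(2, -3) + z(2/2))*(Y - 100) = (7*(4 - 1*(-3)*2²) + (2/2)*(10 + 2/2))*(-98 - 100) = (7*(4 - 1*(-3)*4) + (2*(½))*(10 + 2*(½)))*(-198) = (7*(4 + 12) + 1*(10 + 1))*(-198) = (7*16 + 1*11)*(-198) = (112 + 11)*(-198) = 123*(-198) = -24354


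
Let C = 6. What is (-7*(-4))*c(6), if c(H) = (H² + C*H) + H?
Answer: 2184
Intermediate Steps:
c(H) = H² + 7*H (c(H) = (H² + 6*H) + H = H² + 7*H)
(-7*(-4))*c(6) = (-7*(-4))*(6*(7 + 6)) = 28*(6*13) = 28*78 = 2184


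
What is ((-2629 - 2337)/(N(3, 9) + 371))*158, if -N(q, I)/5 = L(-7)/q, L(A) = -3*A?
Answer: -196157/84 ≈ -2335.2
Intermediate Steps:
N(q, I) = -105/q (N(q, I) = -5*(-3*(-7))/q = -105/q)
((-2629 - 2337)/(N(3, 9) + 371))*158 = ((-2629 - 2337)/(-105/3 + 371))*158 = -4966/(-105*⅓ + 371)*158 = -4966/(-35 + 371)*158 = -4966/336*158 = -4966*1/336*158 = -2483/168*158 = -196157/84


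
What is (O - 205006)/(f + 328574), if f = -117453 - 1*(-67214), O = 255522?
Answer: 50516/278335 ≈ 0.18149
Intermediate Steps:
f = -50239 (f = -117453 + 67214 = -50239)
(O - 205006)/(f + 328574) = (255522 - 205006)/(-50239 + 328574) = 50516/278335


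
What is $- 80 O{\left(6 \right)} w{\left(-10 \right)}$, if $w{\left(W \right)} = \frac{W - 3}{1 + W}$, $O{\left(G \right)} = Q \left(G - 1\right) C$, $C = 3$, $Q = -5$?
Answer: $\frac{26000}{3} \approx 8666.7$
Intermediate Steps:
$O{\left(G \right)} = 15 - 15 G$ ($O{\left(G \right)} = - 5 \left(G - 1\right) 3 = - 5 \left(-1 + G\right) 3 = \left(5 - 5 G\right) 3 = 15 - 15 G$)
$w{\left(W \right)} = \frac{-3 + W}{1 + W}$
$- 80 O{\left(6 \right)} w{\left(-10 \right)} = - 80 \left(15 - 90\right) \frac{-3 - 10}{1 - 10} = - 80 \left(15 - 90\right) \frac{1}{-9} \left(-13\right) = \left(-80\right) \left(-75\right) \left(\left(- \frac{1}{9}\right) \left(-13\right)\right) = 6000 \cdot \frac{13}{9} = \frac{26000}{3}$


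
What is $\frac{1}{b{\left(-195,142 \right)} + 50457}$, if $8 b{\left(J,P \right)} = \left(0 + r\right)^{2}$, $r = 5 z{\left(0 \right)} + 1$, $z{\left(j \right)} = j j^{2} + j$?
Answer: $\frac{8}{403657} \approx 1.9819 \cdot 10^{-5}$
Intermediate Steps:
$z{\left(j \right)} = j + j^{3}$ ($z{\left(j \right)} = j^{3} + j = j + j^{3}$)
$r = 1$ ($r = 5 \left(0 + 0^{3}\right) + 1 = 5 \left(0 + 0\right) + 1 = 5 \cdot 0 + 1 = 0 + 1 = 1$)
$b{\left(J,P \right)} = \frac{1}{8}$ ($b{\left(J,P \right)} = \frac{\left(0 + 1\right)^{2}}{8} = \frac{1^{2}}{8} = \frac{1}{8} \cdot 1 = \frac{1}{8}$)
$\frac{1}{b{\left(-195,142 \right)} + 50457} = \frac{1}{\frac{1}{8} + 50457} = \frac{1}{\frac{403657}{8}} = \frac{8}{403657}$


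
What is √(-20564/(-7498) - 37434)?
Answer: 3166*I*√52486/3749 ≈ 193.47*I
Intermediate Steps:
√(-20564/(-7498) - 37434) = √(-20564*(-1/7498) - 37434) = √(10282/3749 - 37434) = √(-140329784/3749) = 3166*I*√52486/3749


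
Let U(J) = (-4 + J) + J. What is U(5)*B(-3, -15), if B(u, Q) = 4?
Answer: 24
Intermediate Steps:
U(J) = -4 + 2*J
U(5)*B(-3, -15) = (-4 + 2*5)*4 = (-4 + 10)*4 = 6*4 = 24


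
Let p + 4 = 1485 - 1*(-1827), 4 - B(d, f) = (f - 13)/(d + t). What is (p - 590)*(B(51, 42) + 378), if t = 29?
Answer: 41491629/40 ≈ 1.0373e+6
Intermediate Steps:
B(d, f) = 4 - (-13 + f)/(29 + d) (B(d, f) = 4 - (f - 13)/(d + 29) = 4 - (-13 + f)/(29 + d))
p = 3308 (p = -4 + (1485 - 1*(-1827)) = -4 + (1485 + 1827) = -4 + 3312 = 3308)
(p - 590)*(B(51, 42) + 378) = (3308 - 590)*((129 - 1*42 + 4*51)/(29 + 51) + 378) = 2718*((129 - 42 + 204)/80 + 378) = 2718*((1/80)*291 + 378) = 2718*(291/80 + 378) = 2718*(30531/80) = 41491629/40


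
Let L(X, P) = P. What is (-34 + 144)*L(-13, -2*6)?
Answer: -1320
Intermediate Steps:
(-34 + 144)*L(-13, -2*6) = (-34 + 144)*(-2*6) = 110*(-12) = -1320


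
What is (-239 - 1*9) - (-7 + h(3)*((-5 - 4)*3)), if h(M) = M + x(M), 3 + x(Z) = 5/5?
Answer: -214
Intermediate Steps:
x(Z) = -2 (x(Z) = -3 + 5/5 = -3 + 5*(⅕) = -3 + 1 = -2)
h(M) = -2 + M (h(M) = M - 2 = -2 + M)
(-239 - 1*9) - (-7 + h(3)*((-5 - 4)*3)) = (-239 - 1*9) - (-7 + (-2 + 3)*((-5 - 4)*3)) = (-239 - 9) - (-7 + 1*(-9*3)) = -248 - (-7 + 1*(-27)) = -248 - (-7 - 27) = -248 - 1*(-34) = -248 + 34 = -214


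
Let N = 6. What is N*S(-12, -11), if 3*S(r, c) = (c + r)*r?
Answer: 552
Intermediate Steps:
S(r, c) = r*(c + r)/3 (S(r, c) = ((c + r)*r)/3 = (r*(c + r))/3 = r*(c + r)/3)
N*S(-12, -11) = 6*((⅓)*(-12)*(-11 - 12)) = 6*((⅓)*(-12)*(-23)) = 6*92 = 552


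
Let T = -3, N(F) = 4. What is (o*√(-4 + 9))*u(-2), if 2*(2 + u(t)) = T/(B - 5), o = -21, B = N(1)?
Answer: 21*√5/2 ≈ 23.479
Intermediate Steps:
B = 4
u(t) = -½ (u(t) = -2 + (-3/(4 - 5))/2 = -2 + (-3/(-1))/2 = -2 + (-3*(-1))/2 = -2 + (½)*3 = -2 + 3/2 = -½)
(o*√(-4 + 9))*u(-2) = -21*√(-4 + 9)*(-½) = -21*√5*(-½) = 21*√5/2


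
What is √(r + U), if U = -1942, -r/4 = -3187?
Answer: √10806 ≈ 103.95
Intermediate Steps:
r = 12748 (r = -4*(-3187) = 12748)
√(r + U) = √(12748 - 1942) = √10806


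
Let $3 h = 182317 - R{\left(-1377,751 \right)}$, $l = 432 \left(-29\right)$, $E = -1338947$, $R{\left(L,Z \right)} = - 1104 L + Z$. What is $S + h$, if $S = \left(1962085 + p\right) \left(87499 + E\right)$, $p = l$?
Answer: $-2439769654750$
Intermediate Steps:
$R{\left(L,Z \right)} = Z - 1104 L$
$l = -12528$
$h = -446214$ ($h = \frac{182317 - \left(751 - -1520208\right)}{3} = \frac{182317 - \left(751 + 1520208\right)}{3} = \frac{182317 - 1520959}{3} = \frac{1}{3} \left(-1338642\right) = -446214$)
$p = -12528$
$S = -2439769208536$ ($S = \left(1962085 - 12528\right) \left(87499 - 1338947\right) = 1949557 \left(-1251448\right) = -2439769208536$)
$S + h = -2439769208536 - 446214 = -2439769654750$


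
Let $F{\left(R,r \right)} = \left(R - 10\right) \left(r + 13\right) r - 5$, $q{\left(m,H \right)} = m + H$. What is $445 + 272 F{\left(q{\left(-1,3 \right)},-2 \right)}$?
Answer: $46957$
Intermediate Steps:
$q{\left(m,H \right)} = H + m$
$F{\left(R,r \right)} = -5 + r \left(-10 + R\right) \left(13 + r\right)$ ($F{\left(R,r \right)} = \left(-10 + R\right) \left(13 + r\right) r - 5 = r \left(-10 + R\right) \left(13 + r\right) - 5 = -5 + r \left(-10 + R\right) \left(13 + r\right)$)
$445 + 272 F{\left(q{\left(-1,3 \right)},-2 \right)} = 445 + 272 \left(-5 - -260 - 10 \left(-2\right)^{2} + \left(3 - 1\right) \left(-2\right)^{2} + 13 \left(3 - 1\right) \left(-2\right)\right) = 445 + 272 \left(-5 + 260 - 40 + 2 \cdot 4 + 13 \cdot 2 \left(-2\right)\right) = 445 + 272 \left(-5 + 260 - 40 + 8 - 52\right) = 445 + 272 \cdot 171 = 445 + 46512 = 46957$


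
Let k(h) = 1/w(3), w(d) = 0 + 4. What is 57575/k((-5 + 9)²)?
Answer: 230300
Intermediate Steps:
w(d) = 4
k(h) = ¼ (k(h) = 1/4 = ¼)
57575/k((-5 + 9)²) = 57575/(¼) = 57575*4 = 230300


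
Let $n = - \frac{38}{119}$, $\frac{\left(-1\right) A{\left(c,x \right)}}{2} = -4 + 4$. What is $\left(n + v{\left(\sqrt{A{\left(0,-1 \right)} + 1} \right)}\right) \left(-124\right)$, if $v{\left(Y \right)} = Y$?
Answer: $- \frac{10044}{119} \approx -84.403$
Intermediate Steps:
$A{\left(c,x \right)} = 0$ ($A{\left(c,x \right)} = - 2 \left(-4 + 4\right) = \left(-2\right) 0 = 0$)
$n = - \frac{38}{119}$ ($n = \left(-38\right) \frac{1}{119} = - \frac{38}{119} \approx -0.31933$)
$\left(n + v{\left(\sqrt{A{\left(0,-1 \right)} + 1} \right)}\right) \left(-124\right) = \left(- \frac{38}{119} + \sqrt{0 + 1}\right) \left(-124\right) = \left(- \frac{38}{119} + \sqrt{1}\right) \left(-124\right) = \left(- \frac{38}{119} + 1\right) \left(-124\right) = \frac{81}{119} \left(-124\right) = - \frac{10044}{119}$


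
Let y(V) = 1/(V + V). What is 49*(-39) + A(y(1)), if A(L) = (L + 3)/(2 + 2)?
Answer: -15281/8 ≈ -1910.1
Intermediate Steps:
y(V) = 1/(2*V)
A(L) = ¾ + L/4 (A(L) = (3 + L)/4 = (3 + L)*(¼) = ¾ + L/4)
49*(-39) + A(y(1)) = 49*(-39) + (¾ + ((½)/1)/4) = -1911 + (¾ + ((½)*1)/4) = -1911 + (¾ + (¼)*(½)) = -1911 + (¾ + ⅛) = -1911 + 7/8 = -15281/8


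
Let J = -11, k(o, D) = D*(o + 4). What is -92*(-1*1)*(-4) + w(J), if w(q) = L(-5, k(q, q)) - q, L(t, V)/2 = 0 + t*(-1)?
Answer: -347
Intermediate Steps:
k(o, D) = D*(4 + o)
L(t, V) = -2*t (L(t, V) = 2*(0 + t*(-1)) = 2*(0 - t) = 2*(-t) = -2*t)
w(q) = 10 - q (w(q) = -2*(-5) - q = 10 - q)
-92*(-1*1)*(-4) + w(J) = -92*(-1*1)*(-4) + (10 - 1*(-11)) = -(-92)*(-4) + (10 + 11) = -92*4 + 21 = -368 + 21 = -347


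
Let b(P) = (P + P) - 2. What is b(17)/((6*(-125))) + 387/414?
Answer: 15389/17250 ≈ 0.89212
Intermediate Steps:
b(P) = -2 + 2*P (b(P) = 2*P - 2 = -2 + 2*P)
b(17)/((6*(-125))) + 387/414 = (-2 + 2*17)/((6*(-125))) + 387/414 = (-2 + 34)/(-750) + 387*(1/414) = 32*(-1/750) + 43/46 = -16/375 + 43/46 = 15389/17250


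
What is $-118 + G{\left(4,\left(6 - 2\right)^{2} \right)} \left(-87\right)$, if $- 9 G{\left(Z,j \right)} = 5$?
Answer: $- \frac{209}{3} \approx -69.667$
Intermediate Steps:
$G{\left(Z,j \right)} = - \frac{5}{9}$ ($G{\left(Z,j \right)} = \left(- \frac{1}{9}\right) 5 = - \frac{5}{9}$)
$-118 + G{\left(4,\left(6 - 2\right)^{2} \right)} \left(-87\right) = -118 - - \frac{145}{3} = -118 + \frac{145}{3} = - \frac{209}{3}$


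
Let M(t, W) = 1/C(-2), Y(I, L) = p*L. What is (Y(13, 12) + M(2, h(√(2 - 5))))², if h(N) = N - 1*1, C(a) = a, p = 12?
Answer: 82369/4 ≈ 20592.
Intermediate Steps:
h(N) = -1 + N (h(N) = N - 1 = -1 + N)
Y(I, L) = 12*L
M(t, W) = -½ (M(t, W) = 1/(-2) = -½)
(Y(13, 12) + M(2, h(√(2 - 5))))² = (12*12 - ½)² = (144 - ½)² = (287/2)² = 82369/4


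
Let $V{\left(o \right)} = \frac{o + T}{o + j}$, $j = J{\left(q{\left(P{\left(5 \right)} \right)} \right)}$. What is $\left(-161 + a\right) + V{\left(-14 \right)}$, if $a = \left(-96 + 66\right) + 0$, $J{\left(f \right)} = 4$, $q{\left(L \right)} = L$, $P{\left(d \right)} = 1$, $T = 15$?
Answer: $- \frac{1911}{10} \approx -191.1$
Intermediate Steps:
$j = 4$
$V{\left(o \right)} = \frac{15 + o}{4 + o}$ ($V{\left(o \right)} = \frac{o + 15}{o + 4} = \frac{15 + o}{4 + o}$)
$a = -30$ ($a = -30 + 0 = -30$)
$\left(-161 + a\right) + V{\left(-14 \right)} = \left(-161 - 30\right) + \frac{15 - 14}{4 - 14} = -191 + \frac{1}{-10} \cdot 1 = -191 - \frac{1}{10} = - \frac{1911}{10}$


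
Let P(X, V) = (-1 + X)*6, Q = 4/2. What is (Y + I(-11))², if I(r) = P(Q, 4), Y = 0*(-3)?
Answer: 36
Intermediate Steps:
Q = 2 (Q = 4*(½) = 2)
Y = 0
P(X, V) = -6 + 6*X
I(r) = 6 (I(r) = -6 + 6*2 = -6 + 12 = 6)
(Y + I(-11))² = (0 + 6)² = 6² = 36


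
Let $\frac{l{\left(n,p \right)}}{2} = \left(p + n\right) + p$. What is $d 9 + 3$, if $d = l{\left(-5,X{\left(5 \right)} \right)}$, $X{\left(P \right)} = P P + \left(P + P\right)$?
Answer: $1173$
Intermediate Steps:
$X{\left(P \right)} = P^{2} + 2 P$
$l{\left(n,p \right)} = 2 n + 4 p$ ($l{\left(n,p \right)} = 2 \left(\left(p + n\right) + p\right) = 2 \left(\left(n + p\right) + p\right) = 2 \left(n + 2 p\right) = 2 n + 4 p$)
$d = 130$ ($d = 2 \left(-5\right) + 4 \cdot 5 \left(2 + 5\right) = -10 + 4 \cdot 5 \cdot 7 = -10 + 4 \cdot 35 = -10 + 140 = 130$)
$d 9 + 3 = 130 \cdot 9 + 3 = 1170 + 3 = 1173$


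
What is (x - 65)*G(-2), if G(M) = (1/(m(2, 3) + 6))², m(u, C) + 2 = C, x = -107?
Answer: -172/49 ≈ -3.5102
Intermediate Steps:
m(u, C) = -2 + C
G(M) = 1/49 (G(M) = (1/((-2 + 3) + 6))² = (1/(1 + 6))² = (1/7)² = (⅐)² = 1/49)
(x - 65)*G(-2) = (-107 - 65)*(1/49) = -172*1/49 = -172/49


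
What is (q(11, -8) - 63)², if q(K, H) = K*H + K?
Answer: 19600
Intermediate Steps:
q(K, H) = K + H*K (q(K, H) = H*K + K = K + H*K)
(q(11, -8) - 63)² = (11*(1 - 8) - 63)² = (11*(-7) - 63)² = (-77 - 63)² = (-140)² = 19600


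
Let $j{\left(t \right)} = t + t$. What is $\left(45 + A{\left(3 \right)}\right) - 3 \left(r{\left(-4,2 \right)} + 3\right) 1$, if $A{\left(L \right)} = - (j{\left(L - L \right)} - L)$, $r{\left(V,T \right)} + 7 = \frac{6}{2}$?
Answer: $144$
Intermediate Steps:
$r{\left(V,T \right)} = -4$ ($r{\left(V,T \right)} = -7 + \frac{6}{2} = -7 + 6 \cdot \frac{1}{2} = -7 + 3 = -4$)
$j{\left(t \right)} = 2 t$
$A{\left(L \right)} = L$ ($A{\left(L \right)} = - (2 \left(L - L\right) - L) = - (2 \cdot 0 - L) = - (0 - L) = - \left(-1\right) L = L$)
$\left(45 + A{\left(3 \right)}\right) - 3 \left(r{\left(-4,2 \right)} + 3\right) 1 = \left(45 + 3\right) - 3 \left(-4 + 3\right) 1 = 48 \left(-3\right) \left(-1\right) 1 = 48 \cdot 3 \cdot 1 = 48 \cdot 3 = 144$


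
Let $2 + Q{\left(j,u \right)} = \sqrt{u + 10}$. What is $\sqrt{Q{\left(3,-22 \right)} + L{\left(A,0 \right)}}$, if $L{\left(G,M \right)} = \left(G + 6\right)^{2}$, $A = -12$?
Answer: $\sqrt{34 + 2 i \sqrt{3}} \approx 5.8385 + 0.29666 i$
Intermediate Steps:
$Q{\left(j,u \right)} = -2 + \sqrt{10 + u}$ ($Q{\left(j,u \right)} = -2 + \sqrt{u + 10} = -2 + \sqrt{10 + u}$)
$L{\left(G,M \right)} = \left(6 + G\right)^{2}$
$\sqrt{Q{\left(3,-22 \right)} + L{\left(A,0 \right)}} = \sqrt{\left(-2 + \sqrt{10 - 22}\right) + \left(6 - 12\right)^{2}} = \sqrt{\left(-2 + \sqrt{-12}\right) + \left(-6\right)^{2}} = \sqrt{\left(-2 + 2 i \sqrt{3}\right) + 36} = \sqrt{34 + 2 i \sqrt{3}}$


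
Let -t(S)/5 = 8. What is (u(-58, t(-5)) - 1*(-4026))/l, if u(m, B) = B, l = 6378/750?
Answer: 498250/1063 ≈ 468.72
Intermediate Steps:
l = 1063/125 (l = 6378*(1/750) = 1063/125 ≈ 8.5040)
t(S) = -40 (t(S) = -5*8 = -40)
(u(-58, t(-5)) - 1*(-4026))/l = (-40 - 1*(-4026))/(1063/125) = (-40 + 4026)*(125/1063) = 3986*(125/1063) = 498250/1063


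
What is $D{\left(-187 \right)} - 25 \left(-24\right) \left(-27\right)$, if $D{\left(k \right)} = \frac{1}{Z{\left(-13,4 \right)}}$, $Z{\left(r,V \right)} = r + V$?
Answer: $- \frac{145801}{9} \approx -16200.0$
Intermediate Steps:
$Z{\left(r,V \right)} = V + r$
$D{\left(k \right)} = - \frac{1}{9}$ ($D{\left(k \right)} = \frac{1}{4 - 13} = \frac{1}{-9} = - \frac{1}{9}$)
$D{\left(-187 \right)} - 25 \left(-24\right) \left(-27\right) = - \frac{1}{9} - 25 \left(-24\right) \left(-27\right) = - \frac{1}{9} - \left(-600\right) \left(-27\right) = - \frac{1}{9} - 16200 = - \frac{145801}{9}$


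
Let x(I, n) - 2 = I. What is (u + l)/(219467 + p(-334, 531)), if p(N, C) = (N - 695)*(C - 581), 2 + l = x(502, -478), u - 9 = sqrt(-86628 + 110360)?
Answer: 511/270917 + 2*sqrt(5933)/270917 ≈ 0.0024548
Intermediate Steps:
x(I, n) = 2 + I
u = 9 + 2*sqrt(5933) (u = 9 + sqrt(-86628 + 110360) = 9 + sqrt(23732) = 9 + 2*sqrt(5933) ≈ 163.05)
l = 502 (l = -2 + (2 + 502) = -2 + 504 = 502)
p(N, C) = (-695 + N)*(-581 + C)
(u + l)/(219467 + p(-334, 531)) = ((9 + 2*sqrt(5933)) + 502)/(219467 + (403795 - 695*531 - 581*(-334) + 531*(-334))) = (511 + 2*sqrt(5933))/(219467 + (403795 - 369045 + 194054 - 177354)) = (511 + 2*sqrt(5933))/(219467 + 51450) = (511 + 2*sqrt(5933))/270917 = (511 + 2*sqrt(5933))*(1/270917) = 511/270917 + 2*sqrt(5933)/270917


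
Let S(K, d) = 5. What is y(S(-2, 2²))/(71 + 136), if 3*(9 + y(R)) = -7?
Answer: -34/621 ≈ -0.054750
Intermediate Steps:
y(R) = -34/3 (y(R) = -9 + (⅓)*(-7) = -9 - 7/3 = -34/3)
y(S(-2, 2²))/(71 + 136) = -34/3/(71 + 136) = -34/3/207 = (1/207)*(-34/3) = -34/621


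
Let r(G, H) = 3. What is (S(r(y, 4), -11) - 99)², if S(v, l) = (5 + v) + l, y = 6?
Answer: 10404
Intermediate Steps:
S(v, l) = 5 + l + v
(S(r(y, 4), -11) - 99)² = ((5 - 11 + 3) - 99)² = (-3 - 99)² = (-102)² = 10404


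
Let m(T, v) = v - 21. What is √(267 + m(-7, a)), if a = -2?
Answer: 2*√61 ≈ 15.620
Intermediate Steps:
m(T, v) = -21 + v
√(267 + m(-7, a)) = √(267 + (-21 - 2)) = √(267 - 23) = √244 = 2*√61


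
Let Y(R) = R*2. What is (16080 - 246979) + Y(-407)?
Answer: -231713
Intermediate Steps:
Y(R) = 2*R
(16080 - 246979) + Y(-407) = (16080 - 246979) + 2*(-407) = -230899 - 814 = -231713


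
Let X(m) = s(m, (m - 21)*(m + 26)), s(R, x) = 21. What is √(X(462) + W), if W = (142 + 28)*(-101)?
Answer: I*√17149 ≈ 130.95*I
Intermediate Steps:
X(m) = 21
W = -17170 (W = 170*(-101) = -17170)
√(X(462) + W) = √(21 - 17170) = √(-17149) = I*√17149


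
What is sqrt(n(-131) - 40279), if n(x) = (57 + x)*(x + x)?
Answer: I*sqrt(20891) ≈ 144.54*I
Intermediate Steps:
n(x) = 2*x*(57 + x) (n(x) = (57 + x)*(2*x) = 2*x*(57 + x))
sqrt(n(-131) - 40279) = sqrt(2*(-131)*(57 - 131) - 40279) = sqrt(2*(-131)*(-74) - 40279) = sqrt(19388 - 40279) = sqrt(-20891) = I*sqrt(20891)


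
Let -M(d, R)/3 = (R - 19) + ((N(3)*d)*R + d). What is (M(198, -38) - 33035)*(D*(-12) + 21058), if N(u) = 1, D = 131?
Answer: -212124596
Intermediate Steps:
M(d, R) = 57 - 3*R - 3*d - 3*R*d (M(d, R) = -3*((R - 19) + ((1*d)*R + d)) = -3*((-19 + R) + (d*R + d)) = -3*((-19 + R) + (R*d + d)) = -3*((-19 + R) + (d + R*d)) = -3*(-19 + R + d + R*d) = 57 - 3*R - 3*d - 3*R*d)
(M(198, -38) - 33035)*(D*(-12) + 21058) = ((57 - 3*(-38) - 3*198 - 3*(-38)*198) - 33035)*(131*(-12) + 21058) = ((57 + 114 - 594 + 22572) - 33035)*(-1572 + 21058) = (22149 - 33035)*19486 = -10886*19486 = -212124596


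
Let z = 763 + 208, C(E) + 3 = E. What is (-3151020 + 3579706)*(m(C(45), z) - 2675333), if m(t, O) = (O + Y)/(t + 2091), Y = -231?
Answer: -2446290035372614/2133 ≈ -1.1469e+12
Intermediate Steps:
C(E) = -3 + E
z = 971
m(t, O) = (-231 + O)/(2091 + t) (m(t, O) = (O - 231)/(t + 2091) = (-231 + O)/(2091 + t))
(-3151020 + 3579706)*(m(C(45), z) - 2675333) = (-3151020 + 3579706)*((-231 + 971)/(2091 + (-3 + 45)) - 2675333) = 428686*(740/(2091 + 42) - 2675333) = 428686*(740/2133 - 2675333) = 428686*(-5706484549/2133) = -2446290035372614/2133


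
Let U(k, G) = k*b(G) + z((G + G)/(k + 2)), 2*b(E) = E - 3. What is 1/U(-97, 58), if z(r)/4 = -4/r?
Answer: -58/153955 ≈ -0.00037673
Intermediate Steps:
b(E) = -3/2 + E/2 (b(E) = (E - 3)/2 = (-3 + E)/2 = -3/2 + E/2)
z(r) = -16/r (z(r) = 4*(-4/r) = -16/r)
U(k, G) = k*(-3/2 + G/2) - 8*(2 + k)/G (U(k, G) = k*(-3/2 + G/2) - 16*(k + 2)/(G + G) = k*(-3/2 + G/2) - 16*(2 + k)/(2*G) = k*(-3/2 + G/2) - 8*(2 + k)/G)
1/U(-97, 58) = 1/((1/2)*(-32 - 16*(-97) + 58*(-97)*(-3 + 58))/58) = 1/((1/2)*(1/58)*(-32 + 1552 + 58*(-97)*55)) = 1/((1/2)*(1/58)*(-32 + 1552 - 309430)) = 1/((1/2)*(1/58)*(-307910)) = 1/(-153955/58) = -58/153955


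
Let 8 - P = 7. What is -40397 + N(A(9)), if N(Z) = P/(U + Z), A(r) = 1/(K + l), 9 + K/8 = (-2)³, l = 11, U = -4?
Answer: -20239022/501 ≈ -40397.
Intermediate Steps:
P = 1 (P = 8 - 1*7 = 8 - 7 = 1)
K = -136 (K = -72 + 8*(-2)³ = -72 + 8*(-8) = -72 - 64 = -136)
A(r) = -1/125 (A(r) = 1/(-136 + 11) = 1/(-125) = -1/125)
N(Z) = 1/(-4 + Z)
-40397 + N(A(9)) = -40397 + 1/(-4 - 1/125) = -40397 + 1/(-501/125) = -40397 - 125/501 = -20239022/501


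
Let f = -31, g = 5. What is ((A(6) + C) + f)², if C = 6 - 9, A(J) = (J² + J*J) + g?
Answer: 1849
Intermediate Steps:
A(J) = 5 + 2*J² (A(J) = (J² + J*J) + 5 = (J² + J²) + 5 = 2*J² + 5 = 5 + 2*J²)
C = -3
((A(6) + C) + f)² = (((5 + 2*6²) - 3) - 31)² = (((5 + 2*36) - 3) - 31)² = (((5 + 72) - 3) - 31)² = ((77 - 3) - 31)² = (74 - 31)² = 43² = 1849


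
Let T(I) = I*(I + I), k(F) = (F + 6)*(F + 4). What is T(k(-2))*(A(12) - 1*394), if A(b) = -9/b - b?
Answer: -52064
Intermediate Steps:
k(F) = (4 + F)*(6 + F) (k(F) = (6 + F)*(4 + F) = (4 + F)*(6 + F))
T(I) = 2*I² (T(I) = I*(2*I) = 2*I²)
A(b) = -b - 9/b
T(k(-2))*(A(12) - 1*394) = (2*(24 + (-2)² + 10*(-2))²)*((-1*12 - 9/12) - 1*394) = (2*(24 + 4 - 20)²)*((-12 - 9*1/12) - 394) = (2*8²)*((-12 - ¾) - 394) = (2*64)*(-51/4 - 394) = 128*(-1627/4) = -52064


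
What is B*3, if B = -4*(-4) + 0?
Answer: 48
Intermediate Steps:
B = 16 (B = 16 + 0 = 16)
B*3 = 16*3 = 48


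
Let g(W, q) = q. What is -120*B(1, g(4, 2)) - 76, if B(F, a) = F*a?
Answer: -316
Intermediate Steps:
-120*B(1, g(4, 2)) - 76 = -120*1*2 - 76 = -120*2 - 76 = -30*8 - 76 = -240 - 76 = -316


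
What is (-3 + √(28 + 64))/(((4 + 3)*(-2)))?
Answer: 3/14 - √23/7 ≈ -0.47083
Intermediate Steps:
(-3 + √(28 + 64))/(((4 + 3)*(-2))) = (-3 + √92)/((7*(-2))) = (-3 + 2*√23)/(-14) = -(-3 + 2*√23)/14 = 3/14 - √23/7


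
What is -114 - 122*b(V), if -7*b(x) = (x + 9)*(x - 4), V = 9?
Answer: 10182/7 ≈ 1454.6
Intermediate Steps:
b(x) = -(-4 + x)*(9 + x)/7 (b(x) = -(x + 9)*(x - 4)/7 = -(9 + x)*(-4 + x)/7 = -(-4 + x)*(9 + x)/7)
-114 - 122*b(V) = -114 - 122*(36/7 - 5/7*9 - 1/7*9**2) = -114 - 122*(36/7 - 45/7 - 1/7*81) = -114 - 122*(36/7 - 45/7 - 81/7) = -114 - 122*(-90/7) = -114 + 10980/7 = 10182/7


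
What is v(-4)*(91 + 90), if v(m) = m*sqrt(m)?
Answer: -1448*I ≈ -1448.0*I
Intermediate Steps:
v(m) = m**(3/2)
v(-4)*(91 + 90) = (-4)**(3/2)*(91 + 90) = -8*I*181 = -1448*I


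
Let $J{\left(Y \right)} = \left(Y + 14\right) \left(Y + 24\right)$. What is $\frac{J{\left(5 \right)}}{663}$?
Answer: $\frac{551}{663} \approx 0.83107$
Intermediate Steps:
$J{\left(Y \right)} = \left(14 + Y\right) \left(24 + Y\right)$
$\frac{J{\left(5 \right)}}{663} = \frac{336 + 5^{2} + 38 \cdot 5}{663} = \left(336 + 25 + 190\right) \frac{1}{663} = 551 \cdot \frac{1}{663} = \frac{551}{663}$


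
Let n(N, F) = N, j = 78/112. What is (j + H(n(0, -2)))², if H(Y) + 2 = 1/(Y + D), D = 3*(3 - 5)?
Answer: 61009/28224 ≈ 2.1616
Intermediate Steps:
j = 39/56 (j = 78*(1/112) = 39/56 ≈ 0.69643)
D = -6 (D = 3*(-2) = -6)
H(Y) = -2 + 1/(-6 + Y) (H(Y) = -2 + 1/(Y - 6) = -2 + 1/(-6 + Y))
(j + H(n(0, -2)))² = (39/56 + (13 - 2*0)/(-6 + 0))² = (39/56 + (13 + 0)/(-6))² = (39/56 - ⅙*13)² = (39/56 - 13/6)² = (-247/168)² = 61009/28224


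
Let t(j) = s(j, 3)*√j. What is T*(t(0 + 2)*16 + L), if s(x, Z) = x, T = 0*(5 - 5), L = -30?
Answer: 0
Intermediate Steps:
T = 0 (T = 0*0 = 0)
t(j) = j^(3/2) (t(j) = j*√j = j^(3/2))
T*(t(0 + 2)*16 + L) = 0*((0 + 2)^(3/2)*16 - 30) = 0*(2^(3/2)*16 - 30) = 0*((2*√2)*16 - 30) = 0*(32*√2 - 30) = 0*(-30 + 32*√2) = 0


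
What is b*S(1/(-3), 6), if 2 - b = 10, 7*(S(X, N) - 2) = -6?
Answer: -64/7 ≈ -9.1429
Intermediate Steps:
S(X, N) = 8/7 (S(X, N) = 2 + (⅐)*(-6) = 2 - 6/7 = 8/7)
b = -8 (b = 2 - 1*10 = 2 - 10 = -8)
b*S(1/(-3), 6) = -8*8/7 = -64/7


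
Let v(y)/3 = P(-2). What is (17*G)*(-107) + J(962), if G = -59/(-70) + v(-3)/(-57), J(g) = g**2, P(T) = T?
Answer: 1228546761/1330 ≈ 9.2372e+5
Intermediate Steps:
v(y) = -6 (v(y) = 3*(-2) = -6)
G = 1261/1330 (G = -59/(-70) - 6/(-57) = -59*(-1/70) - 6*(-1/57) = 59/70 + 2/19 = 1261/1330 ≈ 0.94812)
(17*G)*(-107) + J(962) = (17*(1261/1330))*(-107) + 962**2 = (21437/1330)*(-107) + 925444 = -2293759/1330 + 925444 = 1228546761/1330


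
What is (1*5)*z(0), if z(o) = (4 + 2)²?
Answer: 180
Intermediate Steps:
z(o) = 36 (z(o) = 6² = 36)
(1*5)*z(0) = (1*5)*36 = 5*36 = 180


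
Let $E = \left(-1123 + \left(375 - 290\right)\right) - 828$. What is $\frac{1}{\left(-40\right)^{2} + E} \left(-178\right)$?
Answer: $\frac{89}{133} \approx 0.66917$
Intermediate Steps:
$E = -1866$ ($E = \left(-1123 + 85\right) - 828 = -1038 - 828 = -1866$)
$\frac{1}{\left(-40\right)^{2} + E} \left(-178\right) = \frac{1}{\left(-40\right)^{2} - 1866} \left(-178\right) = \frac{1}{1600 - 1866} \left(-178\right) = \frac{1}{-266} \left(-178\right) = \left(- \frac{1}{266}\right) \left(-178\right) = \frac{89}{133}$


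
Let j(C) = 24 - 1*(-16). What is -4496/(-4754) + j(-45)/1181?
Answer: 2749968/2807237 ≈ 0.97960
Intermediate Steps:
j(C) = 40 (j(C) = 24 + 16 = 40)
-4496/(-4754) + j(-45)/1181 = -4496/(-4754) + 40/1181 = -4496*(-1/4754) + 40*(1/1181) = 2248/2377 + 40/1181 = 2749968/2807237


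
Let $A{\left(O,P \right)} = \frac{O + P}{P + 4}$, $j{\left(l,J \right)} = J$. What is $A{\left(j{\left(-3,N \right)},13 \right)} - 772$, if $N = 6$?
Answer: $- \frac{13105}{17} \approx -770.88$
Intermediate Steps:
$A{\left(O,P \right)} = \frac{O + P}{4 + P}$
$A{\left(j{\left(-3,N \right)},13 \right)} - 772 = \frac{6 + 13}{4 + 13} - 772 = \frac{1}{17} \cdot 19 - 772 = \frac{19}{17} - 772 = - \frac{13105}{17}$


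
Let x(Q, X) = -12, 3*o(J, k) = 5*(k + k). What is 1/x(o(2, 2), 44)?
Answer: -1/12 ≈ -0.083333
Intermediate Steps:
o(J, k) = 10*k/3 (o(J, k) = (5*(k + k))/3 = (5*(2*k))/3 = (10*k)/3 = 10*k/3)
1/x(o(2, 2), 44) = 1/(-12) = -1/12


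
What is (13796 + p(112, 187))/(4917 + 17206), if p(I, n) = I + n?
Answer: 14095/22123 ≈ 0.63712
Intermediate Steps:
(13796 + p(112, 187))/(4917 + 17206) = (13796 + (112 + 187))/(4917 + 17206) = (13796 + 299)/22123 = 14095*(1/22123) = 14095/22123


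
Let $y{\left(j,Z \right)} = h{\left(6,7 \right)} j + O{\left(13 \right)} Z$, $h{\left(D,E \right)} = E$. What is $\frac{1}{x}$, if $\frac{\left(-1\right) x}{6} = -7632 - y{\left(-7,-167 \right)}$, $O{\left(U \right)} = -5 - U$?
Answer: $\frac{1}{63534} \approx 1.574 \cdot 10^{-5}$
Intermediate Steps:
$y{\left(j,Z \right)} = - 18 Z + 7 j$ ($y{\left(j,Z \right)} = 7 j + \left(-5 - 13\right) Z = 7 j - 18 Z = - 18 Z + 7 j$)
$x = 63534$ ($x = - 6 \left(-7632 - \left(\left(-18\right) \left(-167\right) + 7 \left(-7\right)\right)\right) = - 6 \left(-7632 - \left(3006 - 49\right)\right) = - 6 \left(-7632 - 2957\right) = \left(-6\right) \left(-10589\right) = 63534$)
$\frac{1}{x} = \frac{1}{63534}$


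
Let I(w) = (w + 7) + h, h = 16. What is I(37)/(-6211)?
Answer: -60/6211 ≈ -0.0096603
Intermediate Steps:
I(w) = 23 + w (I(w) = (w + 7) + 16 = (7 + w) + 16 = 23 + w)
I(37)/(-6211) = (23 + 37)/(-6211) = 60*(-1/6211) = -60/6211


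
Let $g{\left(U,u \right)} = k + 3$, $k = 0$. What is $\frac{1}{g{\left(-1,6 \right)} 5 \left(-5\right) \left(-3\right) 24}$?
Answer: $\frac{1}{5400} \approx 0.00018519$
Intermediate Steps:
$g{\left(U,u \right)} = 3$ ($g{\left(U,u \right)} = 0 + 3 = 3$)
$\frac{1}{g{\left(-1,6 \right)} 5 \left(-5\right) \left(-3\right) 24} = \frac{1}{3 \cdot 5 \left(-5\right) \left(-3\right) 24} = \frac{1}{3 \left(\left(-25\right) \left(-3\right)\right) 24} = \frac{1}{3 \cdot 75 \cdot 24} = \frac{1}{225 \cdot 24} = \frac{1}{5400}$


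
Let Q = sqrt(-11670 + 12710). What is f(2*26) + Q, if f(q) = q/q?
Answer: 1 + 4*sqrt(65) ≈ 33.249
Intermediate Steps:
f(q) = 1
Q = 4*sqrt(65) (Q = sqrt(1040) = 4*sqrt(65) ≈ 32.249)
f(2*26) + Q = 1 + 4*sqrt(65)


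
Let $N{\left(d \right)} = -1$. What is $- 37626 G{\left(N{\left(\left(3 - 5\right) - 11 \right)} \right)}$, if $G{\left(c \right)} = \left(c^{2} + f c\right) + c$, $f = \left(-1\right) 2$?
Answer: $-75252$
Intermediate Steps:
$f = -2$
$G{\left(c \right)} = c^{2} - c$ ($G{\left(c \right)} = \left(c^{2} - 2 c\right) + c = c^{2} - c$)
$- 37626 G{\left(N{\left(\left(3 - 5\right) - 11 \right)} \right)} = - 37626 \left(- (-1 - 1)\right) = - 37626 \left(\left(-1\right) \left(-2\right)\right) = \left(-37626\right) 2 = -75252$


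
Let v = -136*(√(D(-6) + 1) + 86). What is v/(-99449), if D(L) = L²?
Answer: 11696/99449 + 136*√37/99449 ≈ 0.12593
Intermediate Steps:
v = -11696 - 136*√37 (v = -136*(√((-6)² + 1) + 86) = -136*(√(36 + 1) + 86) = -136*(√37 + 86) = -136*(86 + √37) = -11696 - 136*√37 ≈ -12523.)
v/(-99449) = (-11696 - 136*√37)/(-99449) = (-11696 - 136*√37)*(-1/99449) = 11696/99449 + 136*√37/99449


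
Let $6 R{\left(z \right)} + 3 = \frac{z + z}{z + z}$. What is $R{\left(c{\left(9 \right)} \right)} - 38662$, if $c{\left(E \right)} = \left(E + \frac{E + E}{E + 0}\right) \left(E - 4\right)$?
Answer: $- \frac{115987}{3} \approx -38662.0$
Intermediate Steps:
$c{\left(E \right)} = \left(-4 + E\right) \left(2 + E\right)$ ($c{\left(E \right)} = \left(E + \frac{2 E}{E}\right) \left(-4 + E\right) = \left(E + 2\right) \left(-4 + E\right) = \left(2 + E\right) \left(-4 + E\right) = \left(-4 + E\right) \left(2 + E\right)$)
$R{\left(z \right)} = - \frac{1}{3}$ ($R{\left(z \right)} = - \frac{1}{2} + \frac{\left(z + z\right) \frac{1}{z + z}}{6} = - \frac{1}{2} + \frac{2 z \frac{1}{2 z}}{6} = - \frac{1}{2} + \frac{1}{6} \cdot 1 = - \frac{1}{2} + \frac{1}{6} = - \frac{1}{3}$)
$R{\left(c{\left(9 \right)} \right)} - 38662 = - \frac{1}{3} - 38662 = - \frac{115987}{3}$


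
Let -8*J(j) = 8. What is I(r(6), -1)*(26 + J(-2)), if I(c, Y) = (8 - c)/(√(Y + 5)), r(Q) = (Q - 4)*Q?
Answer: -50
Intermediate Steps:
J(j) = -1 (J(j) = -⅛*8 = -1)
r(Q) = Q*(-4 + Q) (r(Q) = (-4 + Q)*Q = Q*(-4 + Q))
I(c, Y) = (8 - c)/√(5 + Y) (I(c, Y) = (8 - c)/(√(5 + Y)) = (8 - c)/√(5 + Y))
I(r(6), -1)*(26 + J(-2)) = ((8 - 6*(-4 + 6))/√(5 - 1))*(26 - 1) = ((8 - 6*2)/√4)*25 = ((8 - 1*12)/2)*25 = ((8 - 12)/2)*25 = ((½)*(-4))*25 = -2*25 = -50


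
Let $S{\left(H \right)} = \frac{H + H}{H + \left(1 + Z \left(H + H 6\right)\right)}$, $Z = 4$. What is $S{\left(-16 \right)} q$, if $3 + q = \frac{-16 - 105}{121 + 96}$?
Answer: $- \frac{24704}{100471} \approx -0.24588$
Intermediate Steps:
$q = - \frac{772}{217}$ ($q = -3 + \frac{-16 - 105}{121 + 96} = -3 - \frac{121}{217} = - \frac{772}{217} \approx -3.5576$)
$S{\left(H \right)} = \frac{2 H}{1 + 29 H}$ ($S{\left(H \right)} = \frac{H + H}{H + \left(1 + 4 \left(H + H 6\right)\right)} = \frac{2 H}{H + \left(1 + 4 \left(H + 6 H\right)\right)} = \frac{2 H}{H + \left(1 + 4 \cdot 7 H\right)} = \frac{2 H}{H + \left(1 + 28 H\right)} = \frac{2 H}{1 + 29 H}$)
$S{\left(-16 \right)} q = 2 \left(-16\right) \frac{1}{1 + 29 \left(-16\right)} \left(- \frac{772}{217}\right) = 2 \left(-16\right) \frac{1}{1 - 464} \left(- \frac{772}{217}\right) = 2 \left(-16\right) \frac{1}{-463} \left(- \frac{772}{217}\right) = 2 \left(-16\right) \left(- \frac{1}{463}\right) \left(- \frac{772}{217}\right) = \frac{32}{463} \left(- \frac{772}{217}\right) = - \frac{24704}{100471}$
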